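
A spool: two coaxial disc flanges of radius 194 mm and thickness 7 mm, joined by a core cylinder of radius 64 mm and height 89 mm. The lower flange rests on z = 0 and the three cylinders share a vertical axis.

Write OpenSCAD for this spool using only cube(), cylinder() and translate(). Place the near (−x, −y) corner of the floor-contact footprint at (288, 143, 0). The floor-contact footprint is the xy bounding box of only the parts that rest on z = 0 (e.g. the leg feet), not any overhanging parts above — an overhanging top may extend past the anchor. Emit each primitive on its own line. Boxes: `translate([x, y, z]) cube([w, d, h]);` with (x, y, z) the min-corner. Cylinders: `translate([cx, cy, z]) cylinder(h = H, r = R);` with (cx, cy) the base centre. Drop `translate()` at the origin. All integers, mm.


translate([482, 337, 0]) cylinder(h = 7, r = 194);
translate([482, 337, 7]) cylinder(h = 89, r = 64);
translate([482, 337, 96]) cylinder(h = 7, r = 194);


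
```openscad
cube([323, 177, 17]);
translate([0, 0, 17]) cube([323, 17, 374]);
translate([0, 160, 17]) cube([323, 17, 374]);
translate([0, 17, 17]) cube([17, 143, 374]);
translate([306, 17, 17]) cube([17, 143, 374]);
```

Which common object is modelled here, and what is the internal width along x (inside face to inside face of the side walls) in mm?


An open box. The internal width is 289 mm.

A 323×177 base slab with four walls standing on it — an open box. The base is 323 mm wide and the walls are 17 mm thick, so the internal width is 323 − 2 × 17 = 289 mm.


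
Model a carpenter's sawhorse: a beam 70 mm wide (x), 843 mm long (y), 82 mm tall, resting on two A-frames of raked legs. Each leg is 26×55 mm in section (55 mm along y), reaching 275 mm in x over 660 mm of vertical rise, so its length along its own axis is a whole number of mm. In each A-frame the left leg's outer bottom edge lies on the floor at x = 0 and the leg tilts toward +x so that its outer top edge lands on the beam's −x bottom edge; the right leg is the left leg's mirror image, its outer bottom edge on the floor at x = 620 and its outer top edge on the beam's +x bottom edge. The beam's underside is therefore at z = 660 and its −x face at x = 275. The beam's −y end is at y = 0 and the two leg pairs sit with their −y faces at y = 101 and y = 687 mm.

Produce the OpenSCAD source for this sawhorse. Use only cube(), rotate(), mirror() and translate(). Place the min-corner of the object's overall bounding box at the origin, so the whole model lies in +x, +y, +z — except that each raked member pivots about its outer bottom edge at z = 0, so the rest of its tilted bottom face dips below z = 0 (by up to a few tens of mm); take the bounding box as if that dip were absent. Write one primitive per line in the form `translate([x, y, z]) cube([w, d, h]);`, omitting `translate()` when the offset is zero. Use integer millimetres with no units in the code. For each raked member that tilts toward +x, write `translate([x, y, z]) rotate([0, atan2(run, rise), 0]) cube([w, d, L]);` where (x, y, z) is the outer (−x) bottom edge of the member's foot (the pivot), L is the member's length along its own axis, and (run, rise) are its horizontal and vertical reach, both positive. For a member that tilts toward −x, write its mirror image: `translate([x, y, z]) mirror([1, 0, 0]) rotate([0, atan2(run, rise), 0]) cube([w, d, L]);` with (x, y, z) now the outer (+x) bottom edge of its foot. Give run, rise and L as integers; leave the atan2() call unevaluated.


translate([275, 0, 660]) cube([70, 843, 82]);
translate([0, 101, 0]) rotate([0, atan2(275, 660), 0]) cube([26, 55, 715]);
translate([620, 101, 0]) mirror([1, 0, 0]) rotate([0, atan2(275, 660), 0]) cube([26, 55, 715]);
translate([0, 687, 0]) rotate([0, atan2(275, 660), 0]) cube([26, 55, 715]);
translate([620, 687, 0]) mirror([1, 0, 0]) rotate([0, atan2(275, 660), 0]) cube([26, 55, 715]);


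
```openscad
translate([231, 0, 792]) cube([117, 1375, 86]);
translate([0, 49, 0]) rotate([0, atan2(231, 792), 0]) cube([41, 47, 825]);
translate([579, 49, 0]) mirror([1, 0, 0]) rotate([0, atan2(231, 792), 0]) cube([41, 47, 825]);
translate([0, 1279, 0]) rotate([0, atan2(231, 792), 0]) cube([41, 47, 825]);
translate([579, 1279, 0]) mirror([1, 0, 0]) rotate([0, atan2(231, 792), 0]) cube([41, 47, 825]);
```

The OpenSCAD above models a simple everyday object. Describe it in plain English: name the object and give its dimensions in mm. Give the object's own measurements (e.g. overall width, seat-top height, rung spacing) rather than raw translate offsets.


A sawhorse. A 117×1375×86 mm beam (x, y, z) sits on two A-frame leg pairs. Each pair is two raked legs of 41×47 mm section (47 mm along y) splaying symmetrically in x. Each leg rises 792 mm vertically over 231 mm of horizontal reach and is 825 mm long along its own axis. Every leg's outer bottom edge rests on the floor and its outer top edge meets a bottom edge of the beam — the left legs (tilting toward +x) meet the beam's −x bottom edge, the right legs (their mirror images, tilting toward −x) meet its +x bottom edge — so the leg tops tuck under the beam, the beam's underside is 792 mm above the floor, and the feet are 579 mm apart outside-to-outside with the beam centred between them. The two leg pairs are set in 49 mm from either end of the beam.


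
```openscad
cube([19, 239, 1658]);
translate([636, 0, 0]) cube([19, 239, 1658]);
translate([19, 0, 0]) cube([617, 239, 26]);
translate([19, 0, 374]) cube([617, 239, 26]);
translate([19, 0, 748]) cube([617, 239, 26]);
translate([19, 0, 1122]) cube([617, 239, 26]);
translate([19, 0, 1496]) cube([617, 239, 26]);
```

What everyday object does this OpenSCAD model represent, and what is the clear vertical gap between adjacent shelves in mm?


A bookshelf. The clear shelf gap is 348 mm.

Two tall side panels with 5 horizontal boards between them — a bookshelf. The first two shelf undersides are at z = 0 and z = 374; with shelf thickness 26, the clear gap is 374 − 0 − 26 = 348 mm.


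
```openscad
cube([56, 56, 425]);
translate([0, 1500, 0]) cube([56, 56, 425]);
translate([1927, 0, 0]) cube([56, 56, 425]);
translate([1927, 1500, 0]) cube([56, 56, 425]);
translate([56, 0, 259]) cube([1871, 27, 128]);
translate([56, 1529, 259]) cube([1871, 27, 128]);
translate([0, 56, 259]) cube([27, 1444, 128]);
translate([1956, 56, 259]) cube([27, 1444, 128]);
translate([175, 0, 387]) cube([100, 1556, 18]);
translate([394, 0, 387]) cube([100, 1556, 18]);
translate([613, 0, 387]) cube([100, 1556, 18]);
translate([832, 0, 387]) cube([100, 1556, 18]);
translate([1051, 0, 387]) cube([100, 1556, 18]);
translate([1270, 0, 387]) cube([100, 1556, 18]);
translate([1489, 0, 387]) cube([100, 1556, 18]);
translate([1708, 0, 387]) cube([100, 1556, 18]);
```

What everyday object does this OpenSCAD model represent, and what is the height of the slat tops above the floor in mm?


A bed frame. The slat-top height is 405 mm.

Four posts, four rails, and a row of slats — a bed frame. Slats sit on the rails at z = 259 + 128 = 387; with slat thickness 18, the top is 405 mm.


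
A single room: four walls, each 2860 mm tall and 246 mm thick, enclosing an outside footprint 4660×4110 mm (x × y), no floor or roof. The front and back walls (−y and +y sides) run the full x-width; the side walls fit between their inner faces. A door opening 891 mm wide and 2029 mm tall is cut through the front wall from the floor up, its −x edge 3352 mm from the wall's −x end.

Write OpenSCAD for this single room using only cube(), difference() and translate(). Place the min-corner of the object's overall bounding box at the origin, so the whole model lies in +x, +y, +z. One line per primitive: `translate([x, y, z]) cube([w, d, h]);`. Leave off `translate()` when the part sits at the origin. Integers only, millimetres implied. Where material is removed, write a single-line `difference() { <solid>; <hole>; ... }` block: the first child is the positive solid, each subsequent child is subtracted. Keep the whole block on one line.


difference() { cube([4660, 246, 2860]); translate([3352, 0, 0]) cube([891, 246, 2029]); }
translate([0, 3864, 0]) cube([4660, 246, 2860]);
translate([0, 246, 0]) cube([246, 3618, 2860]);
translate([4414, 246, 0]) cube([246, 3618, 2860]);


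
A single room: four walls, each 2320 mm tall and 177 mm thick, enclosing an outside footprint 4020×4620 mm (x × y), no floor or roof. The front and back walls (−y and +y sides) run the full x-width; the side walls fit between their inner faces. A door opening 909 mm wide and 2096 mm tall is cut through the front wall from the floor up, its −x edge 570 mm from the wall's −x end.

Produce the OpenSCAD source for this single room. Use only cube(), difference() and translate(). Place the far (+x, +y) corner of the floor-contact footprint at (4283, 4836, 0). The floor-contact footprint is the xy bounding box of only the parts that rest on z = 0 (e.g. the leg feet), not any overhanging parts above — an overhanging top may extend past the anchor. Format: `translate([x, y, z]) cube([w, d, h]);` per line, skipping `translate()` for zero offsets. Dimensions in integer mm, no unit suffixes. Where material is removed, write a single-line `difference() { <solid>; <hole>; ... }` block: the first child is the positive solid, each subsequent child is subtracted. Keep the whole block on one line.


difference() { translate([263, 216, 0]) cube([4020, 177, 2320]); translate([833, 216, 0]) cube([909, 177, 2096]); }
translate([263, 4659, 0]) cube([4020, 177, 2320]);
translate([263, 393, 0]) cube([177, 4266, 2320]);
translate([4106, 393, 0]) cube([177, 4266, 2320]);


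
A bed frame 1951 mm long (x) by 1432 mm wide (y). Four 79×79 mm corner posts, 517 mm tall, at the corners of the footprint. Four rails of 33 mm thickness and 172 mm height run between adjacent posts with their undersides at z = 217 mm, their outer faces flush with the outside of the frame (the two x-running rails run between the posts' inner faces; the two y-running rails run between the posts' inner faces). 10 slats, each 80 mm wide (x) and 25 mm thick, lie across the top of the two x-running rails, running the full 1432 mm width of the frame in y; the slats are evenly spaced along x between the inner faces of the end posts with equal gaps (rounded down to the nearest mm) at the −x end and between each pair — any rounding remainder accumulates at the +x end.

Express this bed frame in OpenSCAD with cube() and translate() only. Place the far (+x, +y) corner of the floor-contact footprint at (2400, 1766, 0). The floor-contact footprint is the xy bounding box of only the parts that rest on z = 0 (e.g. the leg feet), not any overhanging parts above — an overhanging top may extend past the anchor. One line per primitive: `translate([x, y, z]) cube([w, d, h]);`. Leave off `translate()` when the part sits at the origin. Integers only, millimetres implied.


translate([449, 334, 0]) cube([79, 79, 517]);
translate([449, 1687, 0]) cube([79, 79, 517]);
translate([2321, 334, 0]) cube([79, 79, 517]);
translate([2321, 1687, 0]) cube([79, 79, 517]);
translate([528, 334, 217]) cube([1793, 33, 172]);
translate([528, 1733, 217]) cube([1793, 33, 172]);
translate([449, 413, 217]) cube([33, 1274, 172]);
translate([2367, 413, 217]) cube([33, 1274, 172]);
translate([618, 334, 389]) cube([80, 1432, 25]);
translate([788, 334, 389]) cube([80, 1432, 25]);
translate([958, 334, 389]) cube([80, 1432, 25]);
translate([1128, 334, 389]) cube([80, 1432, 25]);
translate([1298, 334, 389]) cube([80, 1432, 25]);
translate([1468, 334, 389]) cube([80, 1432, 25]);
translate([1638, 334, 389]) cube([80, 1432, 25]);
translate([1808, 334, 389]) cube([80, 1432, 25]);
translate([1978, 334, 389]) cube([80, 1432, 25]);
translate([2148, 334, 389]) cube([80, 1432, 25]);


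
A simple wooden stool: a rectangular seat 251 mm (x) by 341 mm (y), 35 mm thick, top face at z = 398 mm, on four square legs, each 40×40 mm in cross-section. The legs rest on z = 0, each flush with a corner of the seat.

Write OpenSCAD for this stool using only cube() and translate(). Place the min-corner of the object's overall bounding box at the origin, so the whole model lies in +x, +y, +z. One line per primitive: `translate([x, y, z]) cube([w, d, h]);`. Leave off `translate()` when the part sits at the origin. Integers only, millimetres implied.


translate([0, 0, 363]) cube([251, 341, 35]);
cube([40, 40, 363]);
translate([211, 0, 0]) cube([40, 40, 363]);
translate([0, 301, 0]) cube([40, 40, 363]);
translate([211, 301, 0]) cube([40, 40, 363]);


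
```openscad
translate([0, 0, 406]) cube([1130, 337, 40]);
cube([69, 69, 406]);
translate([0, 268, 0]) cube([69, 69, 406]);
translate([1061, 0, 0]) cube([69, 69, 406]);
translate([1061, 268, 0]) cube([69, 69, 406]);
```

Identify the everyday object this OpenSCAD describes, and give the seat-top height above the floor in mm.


A bench. The seat-top height is 446 mm.

A long slab on four corner posts — a bench. The slab sits at z = 406 with thickness 40, so the top is 406 + 40 = 446 mm.


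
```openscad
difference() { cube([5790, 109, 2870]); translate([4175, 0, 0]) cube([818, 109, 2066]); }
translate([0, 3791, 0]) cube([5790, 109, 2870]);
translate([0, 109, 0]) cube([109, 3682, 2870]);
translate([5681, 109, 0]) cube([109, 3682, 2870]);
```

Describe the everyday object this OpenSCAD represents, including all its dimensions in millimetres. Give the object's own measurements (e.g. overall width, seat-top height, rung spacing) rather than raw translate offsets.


A single room: four walls, each 2870 mm tall and 109 mm thick, enclosing an outside footprint 5790×3900 mm (x × y), no floor or roof. The front and back walls (−y and +y sides) run the full x-width; the side walls fit between their inner faces. A door opening 818 mm wide and 2066 mm tall is cut through the front wall from the floor up, its −x edge 4175 mm from the wall's −x end.


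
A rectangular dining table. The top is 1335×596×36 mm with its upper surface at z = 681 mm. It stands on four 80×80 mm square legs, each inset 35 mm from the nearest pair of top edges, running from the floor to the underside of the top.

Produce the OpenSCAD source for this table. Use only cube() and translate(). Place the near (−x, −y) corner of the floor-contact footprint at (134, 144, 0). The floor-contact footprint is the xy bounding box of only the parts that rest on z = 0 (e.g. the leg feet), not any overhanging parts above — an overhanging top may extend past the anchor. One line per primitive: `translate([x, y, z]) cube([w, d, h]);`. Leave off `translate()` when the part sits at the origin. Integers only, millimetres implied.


// leg_h = 681 - 36 = 645
translate([99, 109, 645]) cube([1335, 596, 36]);
translate([134, 144, 0]) cube([80, 80, 645]);
translate([1319, 144, 0]) cube([80, 80, 645]);
translate([134, 590, 0]) cube([80, 80, 645]);
translate([1319, 590, 0]) cube([80, 80, 645]);


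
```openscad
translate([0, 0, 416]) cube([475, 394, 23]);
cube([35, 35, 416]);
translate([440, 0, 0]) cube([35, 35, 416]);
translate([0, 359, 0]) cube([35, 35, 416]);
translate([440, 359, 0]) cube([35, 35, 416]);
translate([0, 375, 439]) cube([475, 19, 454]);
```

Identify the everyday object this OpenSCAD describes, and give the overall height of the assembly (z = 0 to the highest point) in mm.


A chair. The overall height is 893 mm.

A slab on four corner posts with a tall panel at the back — a chair. The seat slab sits at z = 416 with thickness 23, and the 454 mm backrest starts at the seat top, so the overall height is 416 + 23 + 454 = 893 mm.


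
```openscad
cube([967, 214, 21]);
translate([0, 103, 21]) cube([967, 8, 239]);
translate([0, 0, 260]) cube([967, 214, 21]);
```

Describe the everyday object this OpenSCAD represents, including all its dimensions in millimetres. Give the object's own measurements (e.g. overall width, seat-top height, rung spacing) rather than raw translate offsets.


An I-beam lying along x, 967 mm long. Overall section height 281 mm. Two flanges 214 mm wide (y) and 21 mm thick, one on the floor and one at the top; a web 8 mm thick runs between them, centred on the flange width.


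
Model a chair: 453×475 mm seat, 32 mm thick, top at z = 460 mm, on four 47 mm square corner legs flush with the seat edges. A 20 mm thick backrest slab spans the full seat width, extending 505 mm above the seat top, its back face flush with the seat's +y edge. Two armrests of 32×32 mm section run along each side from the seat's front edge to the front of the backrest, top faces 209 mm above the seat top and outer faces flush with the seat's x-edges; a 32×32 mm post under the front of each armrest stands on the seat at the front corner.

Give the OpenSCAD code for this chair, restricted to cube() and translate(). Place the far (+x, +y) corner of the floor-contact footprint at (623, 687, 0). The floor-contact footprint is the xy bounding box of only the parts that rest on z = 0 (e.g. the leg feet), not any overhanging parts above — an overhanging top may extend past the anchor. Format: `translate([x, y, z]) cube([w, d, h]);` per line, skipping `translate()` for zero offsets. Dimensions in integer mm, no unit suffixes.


translate([170, 212, 428]) cube([453, 475, 32]);
translate([170, 212, 0]) cube([47, 47, 428]);
translate([576, 212, 0]) cube([47, 47, 428]);
translate([170, 640, 0]) cube([47, 47, 428]);
translate([576, 640, 0]) cube([47, 47, 428]);
translate([170, 667, 460]) cube([453, 20, 505]);
translate([170, 212, 637]) cube([32, 455, 32]);
translate([591, 212, 637]) cube([32, 455, 32]);
translate([170, 212, 460]) cube([32, 32, 177]);
translate([591, 212, 460]) cube([32, 32, 177]);


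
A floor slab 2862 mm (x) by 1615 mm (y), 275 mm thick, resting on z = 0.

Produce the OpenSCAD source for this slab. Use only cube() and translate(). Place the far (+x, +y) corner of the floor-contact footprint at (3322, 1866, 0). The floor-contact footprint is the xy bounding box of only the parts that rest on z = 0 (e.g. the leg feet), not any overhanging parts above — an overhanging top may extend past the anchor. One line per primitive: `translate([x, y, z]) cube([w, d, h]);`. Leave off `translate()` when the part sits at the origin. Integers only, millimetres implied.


translate([460, 251, 0]) cube([2862, 1615, 275]);


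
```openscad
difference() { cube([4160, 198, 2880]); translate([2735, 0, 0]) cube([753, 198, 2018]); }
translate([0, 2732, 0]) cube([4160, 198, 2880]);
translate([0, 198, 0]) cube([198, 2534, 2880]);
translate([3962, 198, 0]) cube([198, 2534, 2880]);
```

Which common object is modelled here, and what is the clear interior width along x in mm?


A single room. The interior width is 3764 mm.

Four walls enclosing a rectangle with a door in the front wall — a room. Outside width 4160 minus two 198 mm walls gives 3764 mm.


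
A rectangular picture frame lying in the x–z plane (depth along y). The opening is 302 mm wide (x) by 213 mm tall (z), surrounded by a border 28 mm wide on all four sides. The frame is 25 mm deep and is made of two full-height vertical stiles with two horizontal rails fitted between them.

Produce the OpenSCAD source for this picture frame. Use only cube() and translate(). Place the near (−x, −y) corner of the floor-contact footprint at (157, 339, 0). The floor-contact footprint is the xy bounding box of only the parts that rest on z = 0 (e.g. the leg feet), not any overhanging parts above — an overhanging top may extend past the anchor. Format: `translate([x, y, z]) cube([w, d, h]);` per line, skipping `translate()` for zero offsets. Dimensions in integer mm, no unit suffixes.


translate([157, 339, 0]) cube([28, 25, 269]);
translate([487, 339, 0]) cube([28, 25, 269]);
translate([185, 339, 0]) cube([302, 25, 28]);
translate([185, 339, 241]) cube([302, 25, 28]);


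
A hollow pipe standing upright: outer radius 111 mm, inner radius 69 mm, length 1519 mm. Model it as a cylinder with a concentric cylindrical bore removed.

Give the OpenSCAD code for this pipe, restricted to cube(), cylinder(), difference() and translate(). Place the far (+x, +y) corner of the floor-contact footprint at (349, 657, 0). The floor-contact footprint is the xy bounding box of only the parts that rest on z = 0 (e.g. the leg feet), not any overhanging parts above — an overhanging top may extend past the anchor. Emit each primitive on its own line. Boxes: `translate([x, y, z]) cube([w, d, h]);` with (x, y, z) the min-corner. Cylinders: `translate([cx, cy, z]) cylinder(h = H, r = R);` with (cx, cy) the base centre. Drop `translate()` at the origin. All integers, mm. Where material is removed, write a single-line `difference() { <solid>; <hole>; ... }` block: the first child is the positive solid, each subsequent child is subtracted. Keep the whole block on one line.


difference() { translate([238, 546, 0]) cylinder(h = 1519, r = 111); translate([238, 546, 0]) cylinder(h = 1519, r = 69); }


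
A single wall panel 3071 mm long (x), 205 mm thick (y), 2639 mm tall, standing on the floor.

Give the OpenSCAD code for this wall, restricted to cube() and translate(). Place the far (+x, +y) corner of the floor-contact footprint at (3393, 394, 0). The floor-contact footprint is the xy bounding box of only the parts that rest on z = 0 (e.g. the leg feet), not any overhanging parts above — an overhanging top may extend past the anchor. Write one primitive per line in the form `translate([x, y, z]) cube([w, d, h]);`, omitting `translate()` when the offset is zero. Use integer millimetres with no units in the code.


translate([322, 189, 0]) cube([3071, 205, 2639]);


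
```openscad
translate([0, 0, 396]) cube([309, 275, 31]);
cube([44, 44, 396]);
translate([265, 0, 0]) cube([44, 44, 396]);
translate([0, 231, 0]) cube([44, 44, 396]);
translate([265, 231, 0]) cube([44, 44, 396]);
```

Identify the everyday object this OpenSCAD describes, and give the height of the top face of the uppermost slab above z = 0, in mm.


A stool. The seat height is 427 mm.

A 309×275×31 slab at z = 396 on four corner posts — a stool. The seat top is 396 + 31 = 427 mm.


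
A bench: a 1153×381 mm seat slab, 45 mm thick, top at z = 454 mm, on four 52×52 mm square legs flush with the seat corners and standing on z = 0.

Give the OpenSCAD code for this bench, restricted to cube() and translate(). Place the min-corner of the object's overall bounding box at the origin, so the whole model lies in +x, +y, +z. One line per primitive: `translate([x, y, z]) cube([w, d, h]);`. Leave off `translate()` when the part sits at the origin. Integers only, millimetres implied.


// leg_h = 454 − 45 = 409
translate([0, 0, 409]) cube([1153, 381, 45]);
cube([52, 52, 409]);
translate([0, 329, 0]) cube([52, 52, 409]);
translate([1101, 0, 0]) cube([52, 52, 409]);
translate([1101, 329, 0]) cube([52, 52, 409]);


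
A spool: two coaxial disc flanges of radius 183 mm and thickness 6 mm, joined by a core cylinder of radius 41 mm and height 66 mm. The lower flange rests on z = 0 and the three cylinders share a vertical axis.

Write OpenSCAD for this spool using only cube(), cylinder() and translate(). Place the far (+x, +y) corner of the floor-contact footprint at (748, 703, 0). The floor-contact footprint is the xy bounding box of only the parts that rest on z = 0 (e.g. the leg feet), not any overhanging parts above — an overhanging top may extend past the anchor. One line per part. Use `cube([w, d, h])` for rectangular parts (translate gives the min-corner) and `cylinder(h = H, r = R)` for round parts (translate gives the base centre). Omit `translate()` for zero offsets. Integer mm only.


translate([565, 520, 0]) cylinder(h = 6, r = 183);
translate([565, 520, 6]) cylinder(h = 66, r = 41);
translate([565, 520, 72]) cylinder(h = 6, r = 183);


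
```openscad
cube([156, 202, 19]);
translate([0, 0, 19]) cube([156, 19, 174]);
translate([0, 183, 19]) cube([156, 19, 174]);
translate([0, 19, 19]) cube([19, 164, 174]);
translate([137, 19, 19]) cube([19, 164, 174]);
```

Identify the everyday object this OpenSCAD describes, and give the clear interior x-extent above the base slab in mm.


An open box. The internal width is 118 mm.

A 156×202 base slab with four walls standing on it — an open box. The base is 156 mm wide and the walls are 19 mm thick, so the internal width is 156 − 2 × 19 = 118 mm.


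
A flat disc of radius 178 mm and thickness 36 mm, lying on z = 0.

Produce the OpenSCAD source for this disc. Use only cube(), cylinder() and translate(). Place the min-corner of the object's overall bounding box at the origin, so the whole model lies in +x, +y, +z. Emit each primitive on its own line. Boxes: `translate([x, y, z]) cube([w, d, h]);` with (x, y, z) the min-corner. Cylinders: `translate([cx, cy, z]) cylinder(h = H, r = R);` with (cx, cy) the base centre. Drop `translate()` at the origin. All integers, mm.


translate([178, 178, 0]) cylinder(h = 36, r = 178);


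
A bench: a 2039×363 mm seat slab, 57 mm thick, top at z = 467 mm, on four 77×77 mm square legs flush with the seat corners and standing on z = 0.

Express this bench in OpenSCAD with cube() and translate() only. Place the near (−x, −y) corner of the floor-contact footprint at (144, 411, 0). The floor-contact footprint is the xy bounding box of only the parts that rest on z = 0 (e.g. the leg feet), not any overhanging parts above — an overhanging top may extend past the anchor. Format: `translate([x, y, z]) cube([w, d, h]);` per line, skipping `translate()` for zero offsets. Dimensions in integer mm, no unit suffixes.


translate([144, 411, 410]) cube([2039, 363, 57]);
translate([144, 411, 0]) cube([77, 77, 410]);
translate([144, 697, 0]) cube([77, 77, 410]);
translate([2106, 411, 0]) cube([77, 77, 410]);
translate([2106, 697, 0]) cube([77, 77, 410]);


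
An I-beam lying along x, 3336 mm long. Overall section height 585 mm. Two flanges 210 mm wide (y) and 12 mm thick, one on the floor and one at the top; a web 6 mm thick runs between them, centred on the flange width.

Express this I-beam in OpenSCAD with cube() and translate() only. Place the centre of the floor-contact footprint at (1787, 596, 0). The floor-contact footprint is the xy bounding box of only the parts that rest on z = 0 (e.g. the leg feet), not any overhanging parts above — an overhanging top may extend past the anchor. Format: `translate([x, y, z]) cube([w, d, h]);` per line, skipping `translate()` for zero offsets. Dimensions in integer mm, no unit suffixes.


translate([119, 491, 0]) cube([3336, 210, 12]);
translate([119, 593, 12]) cube([3336, 6, 561]);
translate([119, 491, 573]) cube([3336, 210, 12]);


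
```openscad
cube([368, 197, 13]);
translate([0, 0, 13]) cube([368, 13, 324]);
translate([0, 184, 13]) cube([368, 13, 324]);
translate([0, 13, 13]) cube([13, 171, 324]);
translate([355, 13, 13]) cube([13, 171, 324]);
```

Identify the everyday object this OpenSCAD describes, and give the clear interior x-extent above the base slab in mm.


An open box. The internal width is 342 mm.

A 368×197 base slab with four walls standing on it — an open box. The base is 368 mm wide and the walls are 13 mm thick, so the internal width is 368 − 2 × 13 = 342 mm.


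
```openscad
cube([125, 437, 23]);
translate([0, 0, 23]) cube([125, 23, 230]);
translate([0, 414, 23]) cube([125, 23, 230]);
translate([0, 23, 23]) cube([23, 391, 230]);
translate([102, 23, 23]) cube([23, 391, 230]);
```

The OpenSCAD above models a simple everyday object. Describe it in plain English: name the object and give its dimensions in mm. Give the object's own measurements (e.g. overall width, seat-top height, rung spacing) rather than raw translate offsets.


An open-topped rectangular box: outside dimensions 125×437×253 mm, with a uniform wall and base thickness of 23 mm. The base is a full 125×437 slab on the floor; four walls sit on top of the base. The front and back walls (the −y and +y sides) span the full width; the two side walls fit between them.


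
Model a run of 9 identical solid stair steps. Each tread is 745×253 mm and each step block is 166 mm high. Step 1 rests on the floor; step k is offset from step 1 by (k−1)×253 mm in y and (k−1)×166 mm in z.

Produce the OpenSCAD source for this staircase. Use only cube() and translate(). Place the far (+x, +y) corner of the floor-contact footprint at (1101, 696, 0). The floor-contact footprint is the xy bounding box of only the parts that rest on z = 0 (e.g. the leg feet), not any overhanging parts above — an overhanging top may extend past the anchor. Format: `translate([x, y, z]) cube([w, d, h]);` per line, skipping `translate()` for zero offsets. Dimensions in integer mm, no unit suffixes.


translate([356, 443, 0]) cube([745, 253, 166]);
translate([356, 696, 166]) cube([745, 253, 166]);
translate([356, 949, 332]) cube([745, 253, 166]);
translate([356, 1202, 498]) cube([745, 253, 166]);
translate([356, 1455, 664]) cube([745, 253, 166]);
translate([356, 1708, 830]) cube([745, 253, 166]);
translate([356, 1961, 996]) cube([745, 253, 166]);
translate([356, 2214, 1162]) cube([745, 253, 166]);
translate([356, 2467, 1328]) cube([745, 253, 166]);


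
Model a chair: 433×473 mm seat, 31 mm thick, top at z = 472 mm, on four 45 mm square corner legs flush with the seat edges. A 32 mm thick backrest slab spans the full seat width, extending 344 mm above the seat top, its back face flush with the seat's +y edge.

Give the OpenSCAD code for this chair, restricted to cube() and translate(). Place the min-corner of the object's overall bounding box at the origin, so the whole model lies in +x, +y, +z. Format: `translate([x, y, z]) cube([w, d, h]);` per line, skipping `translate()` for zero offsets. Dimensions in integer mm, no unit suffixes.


translate([0, 0, 441]) cube([433, 473, 31]);
cube([45, 45, 441]);
translate([388, 0, 0]) cube([45, 45, 441]);
translate([0, 428, 0]) cube([45, 45, 441]);
translate([388, 428, 0]) cube([45, 45, 441]);
translate([0, 441, 472]) cube([433, 32, 344]);


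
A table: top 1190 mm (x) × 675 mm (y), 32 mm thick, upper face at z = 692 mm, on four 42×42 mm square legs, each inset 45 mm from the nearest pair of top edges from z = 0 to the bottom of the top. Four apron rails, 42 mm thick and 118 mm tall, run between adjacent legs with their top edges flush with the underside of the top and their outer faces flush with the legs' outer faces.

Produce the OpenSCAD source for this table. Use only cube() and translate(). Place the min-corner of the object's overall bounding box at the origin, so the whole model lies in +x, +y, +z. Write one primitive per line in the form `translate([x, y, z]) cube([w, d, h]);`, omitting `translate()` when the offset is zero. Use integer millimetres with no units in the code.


// leg_h = 692 - 32 = 660
// apron z = 660 - 118 = 542
translate([0, 0, 660]) cube([1190, 675, 32]);
translate([45, 45, 0]) cube([42, 42, 660]);
translate([1103, 45, 0]) cube([42, 42, 660]);
translate([45, 588, 0]) cube([42, 42, 660]);
translate([1103, 588, 0]) cube([42, 42, 660]);
translate([87, 45, 542]) cube([1016, 42, 118]);
translate([87, 588, 542]) cube([1016, 42, 118]);
translate([45, 87, 542]) cube([42, 501, 118]);
translate([1103, 87, 542]) cube([42, 501, 118]);


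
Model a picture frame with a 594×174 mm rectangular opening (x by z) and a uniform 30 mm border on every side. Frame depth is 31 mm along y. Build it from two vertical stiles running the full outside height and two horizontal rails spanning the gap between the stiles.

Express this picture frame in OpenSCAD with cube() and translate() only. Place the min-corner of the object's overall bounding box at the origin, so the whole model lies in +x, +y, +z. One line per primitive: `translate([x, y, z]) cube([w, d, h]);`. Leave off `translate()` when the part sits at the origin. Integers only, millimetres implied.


cube([30, 31, 234]);
translate([624, 0, 0]) cube([30, 31, 234]);
translate([30, 0, 0]) cube([594, 31, 30]);
translate([30, 0, 204]) cube([594, 31, 30]);


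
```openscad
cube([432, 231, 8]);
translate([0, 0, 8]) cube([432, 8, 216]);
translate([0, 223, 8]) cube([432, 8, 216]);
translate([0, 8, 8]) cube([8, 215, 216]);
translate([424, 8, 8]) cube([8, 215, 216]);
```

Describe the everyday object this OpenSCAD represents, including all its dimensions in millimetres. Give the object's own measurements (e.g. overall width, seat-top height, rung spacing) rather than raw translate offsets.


An open-topped rectangular box: outside dimensions 432×231×224 mm, with a uniform wall and base thickness of 8 mm. The base is a full 432×231 slab on the floor; four walls sit on top of the base. The front and back walls (the −y and +y sides) span the full width; the two side walls fit between them.


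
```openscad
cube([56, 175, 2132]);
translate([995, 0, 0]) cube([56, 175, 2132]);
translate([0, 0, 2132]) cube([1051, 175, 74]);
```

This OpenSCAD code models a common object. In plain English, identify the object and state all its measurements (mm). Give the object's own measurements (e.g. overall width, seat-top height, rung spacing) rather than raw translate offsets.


A door frame. The clear opening is 939 mm wide and 2132 mm high. Two 56 mm wide jambs, 175 mm deep, stand either side of the opening from the floor to the top of the opening. A 74 mm thick head sits across the top of both jambs, spanning the full outside width of the frame.


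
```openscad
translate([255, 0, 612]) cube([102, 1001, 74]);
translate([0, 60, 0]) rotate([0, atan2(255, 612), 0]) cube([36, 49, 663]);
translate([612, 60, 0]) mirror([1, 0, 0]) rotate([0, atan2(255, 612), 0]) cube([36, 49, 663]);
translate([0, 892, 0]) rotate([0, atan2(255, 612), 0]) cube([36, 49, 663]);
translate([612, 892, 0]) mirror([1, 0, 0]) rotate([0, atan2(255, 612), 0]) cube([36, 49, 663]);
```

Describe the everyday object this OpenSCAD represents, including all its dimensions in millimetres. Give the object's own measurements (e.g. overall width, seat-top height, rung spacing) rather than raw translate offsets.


A sawhorse. A 102×1001×74 mm beam (x, y, z) sits on two A-frame leg pairs. Each pair is two raked legs of 36×49 mm section (49 mm along y) splaying symmetrically in x. Each leg rises 612 mm vertically over 255 mm of horizontal reach and is 663 mm long along its own axis. Every leg's outer bottom edge rests on the floor and its outer top edge meets a bottom edge of the beam — the left legs (tilting toward +x) meet the beam's −x bottom edge, the right legs (their mirror images, tilting toward −x) meet its +x bottom edge — so the leg tops tuck under the beam, the beam's underside is 612 mm above the floor, and the feet are 612 mm apart outside-to-outside with the beam centred between them. The two leg pairs are set in 60 mm from either end of the beam.


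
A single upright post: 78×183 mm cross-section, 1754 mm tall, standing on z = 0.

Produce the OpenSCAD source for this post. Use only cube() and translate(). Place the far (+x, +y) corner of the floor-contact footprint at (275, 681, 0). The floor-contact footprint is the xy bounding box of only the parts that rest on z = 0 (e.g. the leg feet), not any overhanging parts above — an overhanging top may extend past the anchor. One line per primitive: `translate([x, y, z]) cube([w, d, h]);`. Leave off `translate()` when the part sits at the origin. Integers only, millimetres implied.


translate([197, 498, 0]) cube([78, 183, 1754]);


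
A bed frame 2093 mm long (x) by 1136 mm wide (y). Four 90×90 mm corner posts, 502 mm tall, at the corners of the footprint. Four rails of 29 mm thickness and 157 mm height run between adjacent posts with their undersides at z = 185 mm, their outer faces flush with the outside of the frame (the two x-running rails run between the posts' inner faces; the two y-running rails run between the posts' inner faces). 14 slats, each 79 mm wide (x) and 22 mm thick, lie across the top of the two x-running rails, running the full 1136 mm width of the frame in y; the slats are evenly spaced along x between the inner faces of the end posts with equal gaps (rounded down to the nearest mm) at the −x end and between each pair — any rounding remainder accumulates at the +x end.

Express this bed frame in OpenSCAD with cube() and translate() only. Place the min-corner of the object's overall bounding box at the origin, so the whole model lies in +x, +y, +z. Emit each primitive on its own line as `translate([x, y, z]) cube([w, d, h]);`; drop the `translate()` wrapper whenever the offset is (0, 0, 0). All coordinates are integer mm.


cube([90, 90, 502]);
translate([0, 1046, 0]) cube([90, 90, 502]);
translate([2003, 0, 0]) cube([90, 90, 502]);
translate([2003, 1046, 0]) cube([90, 90, 502]);
translate([90, 0, 185]) cube([1913, 29, 157]);
translate([90, 1107, 185]) cube([1913, 29, 157]);
translate([0, 90, 185]) cube([29, 956, 157]);
translate([2064, 90, 185]) cube([29, 956, 157]);
translate([143, 0, 342]) cube([79, 1136, 22]);
translate([275, 0, 342]) cube([79, 1136, 22]);
translate([407, 0, 342]) cube([79, 1136, 22]);
translate([539, 0, 342]) cube([79, 1136, 22]);
translate([671, 0, 342]) cube([79, 1136, 22]);
translate([803, 0, 342]) cube([79, 1136, 22]);
translate([935, 0, 342]) cube([79, 1136, 22]);
translate([1067, 0, 342]) cube([79, 1136, 22]);
translate([1199, 0, 342]) cube([79, 1136, 22]);
translate([1331, 0, 342]) cube([79, 1136, 22]);
translate([1463, 0, 342]) cube([79, 1136, 22]);
translate([1595, 0, 342]) cube([79, 1136, 22]);
translate([1727, 0, 342]) cube([79, 1136, 22]);
translate([1859, 0, 342]) cube([79, 1136, 22]);


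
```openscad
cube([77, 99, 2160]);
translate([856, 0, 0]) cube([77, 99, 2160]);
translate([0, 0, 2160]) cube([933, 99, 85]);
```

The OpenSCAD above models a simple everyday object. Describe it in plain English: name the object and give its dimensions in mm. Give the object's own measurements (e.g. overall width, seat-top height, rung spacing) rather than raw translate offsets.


A door frame. The clear opening is 779 mm wide and 2160 mm high. Two 77 mm wide jambs, 99 mm deep, stand either side of the opening from the floor to the top of the opening. A 85 mm thick head sits across the top of both jambs, spanning the full outside width of the frame.


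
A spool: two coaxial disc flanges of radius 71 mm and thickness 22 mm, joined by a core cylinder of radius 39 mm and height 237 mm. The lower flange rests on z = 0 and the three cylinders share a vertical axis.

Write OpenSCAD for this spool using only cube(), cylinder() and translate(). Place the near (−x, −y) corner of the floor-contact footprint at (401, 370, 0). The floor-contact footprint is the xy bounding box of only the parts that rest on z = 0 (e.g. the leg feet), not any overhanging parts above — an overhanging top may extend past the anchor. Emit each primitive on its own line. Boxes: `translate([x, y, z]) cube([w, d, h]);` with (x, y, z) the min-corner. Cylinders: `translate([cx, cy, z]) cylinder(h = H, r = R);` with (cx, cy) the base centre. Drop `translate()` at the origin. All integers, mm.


translate([472, 441, 0]) cylinder(h = 22, r = 71);
translate([472, 441, 22]) cylinder(h = 237, r = 39);
translate([472, 441, 259]) cylinder(h = 22, r = 71);


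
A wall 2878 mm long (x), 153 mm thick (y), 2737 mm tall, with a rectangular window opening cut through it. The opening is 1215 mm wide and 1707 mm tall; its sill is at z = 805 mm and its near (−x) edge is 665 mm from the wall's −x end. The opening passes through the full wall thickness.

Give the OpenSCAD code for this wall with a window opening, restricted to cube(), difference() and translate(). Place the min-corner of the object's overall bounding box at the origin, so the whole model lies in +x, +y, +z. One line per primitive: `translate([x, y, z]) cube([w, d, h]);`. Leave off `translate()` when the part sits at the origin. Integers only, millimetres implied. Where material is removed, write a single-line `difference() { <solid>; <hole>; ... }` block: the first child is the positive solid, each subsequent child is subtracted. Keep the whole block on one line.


difference() { cube([2878, 153, 2737]); translate([665, 0, 805]) cube([1215, 153, 1707]); }
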